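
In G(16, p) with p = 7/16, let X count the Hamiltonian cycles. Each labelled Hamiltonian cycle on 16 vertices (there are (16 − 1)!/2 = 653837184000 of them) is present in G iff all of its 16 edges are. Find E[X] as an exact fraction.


K_16 has (16 − 1)!/2 = 653837184000 labelled Hamiltonian cycles.
For each such Hamiltonian cycle H, let X_H = 1 if all 16 edges of H are present in G. Then P[X_H = 1] = p^{16} = (7/16)^{16} = 33232930569601/18446744073709551616.
By linearity of expectation: E[X] = Σ_H E[X_H] = 653837184000 · p^{16} = 653837184000 · 33232930569601/18446744073709551616 = 21219654042671322112875/18014398509481984.
Numerically: E[X] ≈ 1.17793e+06.

E[X] = 653837184000 · (7/16)^{16} = 21219654042671322112875/18014398509481984 ≈ 1.17793e+06.


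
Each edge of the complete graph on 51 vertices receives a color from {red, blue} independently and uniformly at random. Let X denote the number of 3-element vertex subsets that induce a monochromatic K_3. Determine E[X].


Let X = Σ_S X_S over the C(51, 3) = 20825 subsets S of size 3, where X_S = 1 if the K_3 on S is monochromatic.
For a fixed S, the K_3 on S has C(3, 2) = 3 edges. P[all 3 edges red] = (1/2)^3, and likewise for blue, so P[monochromatic] = 2·(1/2)^3 = 2^{1 − 3} = 1/4.
By linearity of expectation: E[X] = C(51, 3) · 2^{1 − 3} = 20825 · 1/4 = 20825/4.
Numerically: E[X] ≈ 5206.2500.

E[X] = C(51,3)·2^(1−C(3,2)) = 20825/4 ≈ 5206.2500.


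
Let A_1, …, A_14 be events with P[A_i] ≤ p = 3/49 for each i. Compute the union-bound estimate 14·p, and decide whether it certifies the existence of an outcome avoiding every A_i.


Union bound: P[∪_{i=1}^{14} A_i] ≤ Σ_i P[A_i] ≤ 14·p = 14·(3/49) = 6/7.
Numerically: 6/7 ≈ 0.857143.
Is 6/7 < 1? YES.
Since P[∪ A_i] ≤ 6/7 < 1, the complement has P[∩ A_i^c] ≥ 1 − 6/7 = 1/7 > 0, so some outcome avoids every A_i.

14·p = 6/7 ≈ 0.857143; existence CERTIFIED by the union bound.


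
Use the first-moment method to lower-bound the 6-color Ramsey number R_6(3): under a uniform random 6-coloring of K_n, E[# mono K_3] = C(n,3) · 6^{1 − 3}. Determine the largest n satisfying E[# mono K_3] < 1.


We need C(n, 3) · 6^{1 − 3} < 1, i.e. C(n, 3) < 6^{3 − 1} = 36.
Check values of n near the boundary:
  n = 3: C(3, 3) = 1; 1 < 36? YES
  n = 4: C(4, 3) = 4; 4 < 36? YES
  n = 5: C(5, 3) = 10; 10 < 36? YES
  n = 6: C(6, 3) = 20; 20 < 36? YES
  n = 7: C(7, 3) = 35; 35 < 36? YES
  n = 8: C(8, 3) = 56; 56 < 36? NO
  n = 9: C(9, 3) = 84; 84 < 36? NO
  n = 10: C(10, 3) = 120; 120 < 36? NO
The largest n with C(n, 3) < 36 is n = 7 (where E[X] = 35/36 ≈ 0.97222). Hence R_6(3) > 7, i.e. R_6(3) ≥ 8.

Largest n = 7; hence R_6(3) > 7.


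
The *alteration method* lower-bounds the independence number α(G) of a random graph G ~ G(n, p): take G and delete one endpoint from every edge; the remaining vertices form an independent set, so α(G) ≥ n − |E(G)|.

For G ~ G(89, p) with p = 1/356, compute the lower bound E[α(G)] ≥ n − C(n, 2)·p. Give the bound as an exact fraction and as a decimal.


E[|E(G)|] = C(89, 2)·p = 3916 · (1/356) = 11.
E[α(G)] ≥ n − E[|E(G)|] = 89 − 11 = 78.
Numerically: ≈ 78.000000.
(This is only a lower bound; the true E[α(G)] may be larger.)

E[α(G)] ≥ 78 ≈ 78.000000.


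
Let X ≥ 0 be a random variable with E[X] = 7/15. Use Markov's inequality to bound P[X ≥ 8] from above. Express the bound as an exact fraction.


μ = E[X] = 7/15, a = 8.
Markov: P[X ≥ 8] ≤ μ/a = (7/15)/8 = 7/120.
Numerically: ≈ 0.058333.
(Since a = 8 > μ = 0.466667, the bound 7/120 is < 1 and informative.)

P[X ≥ 8] ≤ 7/120 ≈ 0.058333.


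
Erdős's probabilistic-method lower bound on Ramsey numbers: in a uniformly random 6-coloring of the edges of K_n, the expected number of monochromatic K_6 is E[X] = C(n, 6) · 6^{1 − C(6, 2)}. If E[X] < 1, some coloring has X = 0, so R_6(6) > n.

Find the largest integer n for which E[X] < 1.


We need C(n, 6) · 6^{1 − 15} < 1, i.e. C(n, 6) < 6^{15 − 1} = 78364164096.
Check values of n near the boundary:
  n = 196: C(196, 6) = 72887293024; 72887293024 < 78364164096? YES
  n = 197: C(197, 6) = 75176946208; 75176946208 < 78364164096? YES
  n = 198: C(198, 6) = 77526225777; 77526225777 < 78364164096? YES
  n = 199: C(199, 6) = 79936367511; 79936367511 < 78364164096? NO
  n = 200: C(200, 6) = 82408626300; 82408626300 < 78364164096? NO
  n = 201: C(201, 6) = 84944276340; 84944276340 < 78364164096? NO
The largest n with C(n, 6) < 78364164096 is n = 198 (where E[X] = 25842075259/26121388032 ≈ 0.98931). Hence R_6(6) > 198, i.e. R_6(6) ≥ 199.

Largest n = 198; hence R_6(6) > 198.


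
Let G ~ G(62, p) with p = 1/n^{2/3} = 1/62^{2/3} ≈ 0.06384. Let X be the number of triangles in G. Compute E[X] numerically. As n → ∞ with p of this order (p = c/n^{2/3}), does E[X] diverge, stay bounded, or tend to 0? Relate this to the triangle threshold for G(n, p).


Number of potential triangles: C(62, 3) = 37820.
Each occurs with probability p³ ≈ (0.06384)³ ≈ 2.601457e-04.
By linearity: E[X] = C(62, 3)·p³ ≈ 37820 · 2.601457e-04 ≈ 9.8387.
Since α = 2/3 < 1, p = c/n^{2/3} ≫ 1/n is above the triangle threshold p ~ 1/n. Asymptotically E[X] ~ (c³/6)·n^{3(1−α)} = (1³/6)·n^{1} → ∞; triangles are abundant w.h.p.

E[X] ≈ 9.8387; in regime p = Θ(1/n^{2/3}) E[X] diverges (above the triangle threshold p ~ 1/n).


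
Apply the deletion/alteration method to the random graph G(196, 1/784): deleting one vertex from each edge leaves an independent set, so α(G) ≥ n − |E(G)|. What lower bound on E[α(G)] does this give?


E[|E(G)|] = C(196, 2)·p = 19110 · (1/784) = 195/8.
E[α(G)] ≥ n − E[|E(G)|] = 196 − 195/8 = 1373/8.
Numerically: ≈ 171.62500.
(This is only a lower bound; the true E[α(G)] may be larger.)

E[α(G)] ≥ 1373/8 ≈ 171.62500.


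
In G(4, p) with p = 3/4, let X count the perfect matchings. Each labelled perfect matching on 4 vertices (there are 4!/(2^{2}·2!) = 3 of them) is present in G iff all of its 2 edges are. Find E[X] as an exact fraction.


K_4 has 4!/(2^{2}·2!) = 3 labelled perfect matchings.
For each such perfect matching H, let X_H = 1 if all 2 edges of H are present in G. Then P[X_H = 1] = p^{2} = (3/4)^{2} = 9/16.
By linearity of expectation: E[X] = Σ_H E[X_H] = 3 · p^{2} = 3 · 9/16 = 27/16.
Numerically: E[X] ≈ 1.6875.

E[X] = 3 · (3/4)^{2} = 27/16 ≈ 1.6875.


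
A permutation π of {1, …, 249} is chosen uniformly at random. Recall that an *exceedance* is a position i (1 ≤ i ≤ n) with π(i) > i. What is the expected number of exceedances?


Write X = Σ_{i=1}^{249} X_i, where X_i = 1_{π(i) > i}.
For each fixed i, π(i) is uniform over {1, …, 249} (marginal of a uniform permutation), so P[π(i) > i] = (n − i)/n. Summing: Σ_{i=1}^{249} (n − i)/n = (0 + 1 + … + 248)/249 = 249(249 − 1)/(2·249) = (249 − 1)/2.
Hence E[X] = Σ_{i=1}^{249} (249 − i)/249 = 124 ≈ 124.000.

E[X] = 124 = 124.000.


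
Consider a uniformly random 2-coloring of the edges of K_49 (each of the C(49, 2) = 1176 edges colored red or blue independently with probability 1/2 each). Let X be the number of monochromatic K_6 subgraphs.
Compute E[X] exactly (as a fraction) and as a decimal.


Let X = Σ_S X_S over the C(49, 6) = 13983816 subsets S of size 6, where X_S = 1 if the K_6 on S is monochromatic.
For a fixed S, the K_6 on S has C(6, 2) = 15 edges. P[all 15 edges red] = (1/2)^15, and likewise for blue, so P[monochromatic] = 2·(1/2)^15 = 2^{1 − 15} = 1/16384.
By linearity of expectation: E[X] = C(49, 6) · 2^{1 − 15} = 13983816 · 1/16384 = 1747977/2048.
Numerically: E[X] ≈ 853.504395.

E[X] = C(49,6)·2^(1−C(6,2)) = 1747977/2048 ≈ 853.504395.


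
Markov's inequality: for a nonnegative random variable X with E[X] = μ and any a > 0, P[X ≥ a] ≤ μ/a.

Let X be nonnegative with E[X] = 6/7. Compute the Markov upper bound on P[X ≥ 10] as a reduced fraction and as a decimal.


μ = E[X] = 6/7, a = 10.
Markov: P[X ≥ 10] ≤ μ/a = (6/7)/10 = 3/35.
Numerically: ≈ 0.0857.
(Since a = 10 > μ = 0.8571, the bound 3/35 is < 1 and informative.)

P[X ≥ 10] ≤ 3/35 ≈ 0.0857.


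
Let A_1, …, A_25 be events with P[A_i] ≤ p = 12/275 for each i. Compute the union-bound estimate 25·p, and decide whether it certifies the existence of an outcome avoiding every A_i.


Union bound: P[∪_{i=1}^{25} A_i] ≤ Σ_i P[A_i] ≤ 25·p = 25·(12/275) = 12/11.
Numerically: 12/11 ≈ 1.0909091.
Is 12/11 < 1? NO.
Since the bound 12/11 is ≥ 1, the union bound is uninformative here; it does NOT by itself certify existence.

25·p = 12/11 ≈ 1.0909091; existence NOT certified by the union bound.


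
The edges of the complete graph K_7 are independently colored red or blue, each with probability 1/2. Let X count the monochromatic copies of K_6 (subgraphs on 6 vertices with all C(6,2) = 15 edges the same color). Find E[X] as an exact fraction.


Let X = Σ_S X_S over the C(7, 6) = 7 subsets S of size 6, where X_S = 1 if the K_6 on S is monochromatic.
For a fixed S, the K_6 on S has C(6, 2) = 15 edges. P[all 15 edges red] = (1/2)^15, and likewise for blue, so P[monochromatic] = 2·(1/2)^15 = 2^{1 − 15} = 1/16384.
By linearity: E[X] = C(7, 6) · 2^{1 − 15} = 7 · 1/16384 = 7/16384.
Numerically: E[X] ≈ 0.00043.

E[X] = C(7,6)·2^(1−C(6,2)) = 7/16384 ≈ 0.00043.


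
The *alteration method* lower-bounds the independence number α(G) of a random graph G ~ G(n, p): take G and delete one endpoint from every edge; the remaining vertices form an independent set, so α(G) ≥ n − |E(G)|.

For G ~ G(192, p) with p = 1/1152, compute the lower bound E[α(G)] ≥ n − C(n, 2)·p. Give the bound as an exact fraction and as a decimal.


E[|E(G)|] = C(192, 2)·p = 18336 · (1/1152) = 191/12.
E[α(G)] ≥ n − E[|E(G)|] = 192 − 191/12 = 2113/12.
Numerically: ≈ 176.0833.
(This is only a lower bound; the true E[α(G)] may be larger.)

E[α(G)] ≥ 2113/12 ≈ 176.0833.


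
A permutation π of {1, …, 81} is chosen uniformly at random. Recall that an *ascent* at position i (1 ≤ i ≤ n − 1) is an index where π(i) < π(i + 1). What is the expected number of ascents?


Write X = Σ X_I over i = 1, …, 80, with X_I the indicator of one ascent.
There are 80 indicators.
For each fixed i, the pair (π(i), π(i+1)) is a uniformly random ordered pair of distinct values from {1, …, 81}; by symmetry P[π(i) < π(i+1)] = 1/2.
By linearity: E[X] = 80 · (1/2) = (81 − 1) · (1/2) = 40 ≈ 40.00000.

E[X] = 40 = 40.00000.


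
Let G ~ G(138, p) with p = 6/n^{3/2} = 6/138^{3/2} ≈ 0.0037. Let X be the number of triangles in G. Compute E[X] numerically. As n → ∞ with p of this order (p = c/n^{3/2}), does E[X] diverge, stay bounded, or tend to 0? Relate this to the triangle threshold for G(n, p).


Number of potential triangles: C(138, 3) = 428536.
Each occurs with probability p³ ≈ (0.0037)³ ≈ 5.06988e-08.
By linearity: E[X] = C(138, 3)·p³ ≈ 428536 · 5.06988e-08 ≈ 0.022.
Since α = 3/2 > 1, p = c/n^{3/2} = o(1/n) is below the triangle threshold p ~ 1/n. Asymptotically E[X] ~ (c³/6)·n^{3(1−α)} = (6³/6)·n^{-1.5} → 0, so by Markov's inequality G has no triangles w.h.p.

E[X] ≈ 0.022; in regime p = Θ(1/n^{3/2}) E[X] tends to 0 (below the triangle threshold p ~ 1/n).


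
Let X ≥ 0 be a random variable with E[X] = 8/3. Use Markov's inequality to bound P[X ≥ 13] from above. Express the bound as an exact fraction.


μ = E[X] = 8/3, a = 13.
Markov: P[X ≥ 13] ≤ μ/a = (8/3)/13 = 8/39.
Numerically: ≈ 0.205.
(Since a = 13 > μ = 2.667, the bound 8/39 is < 1 and informative.)

P[X ≥ 13] ≤ 8/39 ≈ 0.205.


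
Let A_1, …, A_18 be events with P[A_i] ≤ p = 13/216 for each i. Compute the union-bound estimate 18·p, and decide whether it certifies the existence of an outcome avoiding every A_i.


Union bound: P[∪_{i=1}^{18} A_i] ≤ Σ_i P[A_i] ≤ 18·p = 18·(13/216) = 13/12.
Numerically: 13/12 ≈ 1.0833333.
Is 13/12 < 1? NO.
Since the bound 13/12 is ≥ 1, the union bound is uninformative here; it does NOT by itself certify existence.

18·p = 13/12 ≈ 1.0833333; existence NOT certified by the union bound.


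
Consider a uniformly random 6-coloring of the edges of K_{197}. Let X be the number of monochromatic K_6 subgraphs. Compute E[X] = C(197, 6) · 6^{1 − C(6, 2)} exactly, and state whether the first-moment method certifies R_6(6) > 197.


E[X] = C(197, 6) · 6^{1 − 15} = 75176946208 · 6^{−14} = 75176946208/78364164096.
As a reduced fraction: E[X] = 2349279569/2448880128 ≈ 0.9593.
Is E[X] < 1? YES.
Since E[X] < 1, there exists a 6-coloring of K_{197} with no monochromatic K_6; hence R_6(6) > 197.

E[X] = 2349279569/2448880128 ≈ 0.9593; E[X] < 1, so R_6(6) > 197.


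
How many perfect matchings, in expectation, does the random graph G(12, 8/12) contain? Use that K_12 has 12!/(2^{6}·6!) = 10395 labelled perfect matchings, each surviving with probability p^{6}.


K_12 has 12!/(2^{6}·6!) = 10395 labelled perfect matchings.
For each such perfect matching H, let X_H = 1 if all 6 edges of H are present in G. Then P[X_H = 1] = p^{6} = (2/3)^{6} = 64/729.
By linearity: E[X] = Σ_H E[X_H] = 10395 · p^{6} = 10395 · 64/729 = 24640/27.
Numerically: E[X] ≈ 912.6.

E[X] = 10395 · (2/3)^{6} = 24640/27 ≈ 912.6.


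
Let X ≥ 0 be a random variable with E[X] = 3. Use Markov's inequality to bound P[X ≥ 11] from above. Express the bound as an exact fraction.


μ = E[X] = 3, a = 11.
Markov: P[X ≥ 11] ≤ μ/a = (3)/11 = 3/11.
Numerically: ≈ 0.2727.
(Since a = 11 > μ = 3.0000, the bound 3/11 is < 1 and informative.)

P[X ≥ 11] ≤ 3/11 ≈ 0.2727.


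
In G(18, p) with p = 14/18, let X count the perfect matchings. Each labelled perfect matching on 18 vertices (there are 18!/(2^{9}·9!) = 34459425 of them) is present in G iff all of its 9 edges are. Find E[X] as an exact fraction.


K_18 has 18!/(2^{9}·9!) = 34459425 labelled perfect matchings.
For each such perfect matching H, let X_H = 1 if all 9 edges of H are present in G. Then P[X_H = 1] = p^{9} = (7/9)^{9} = 40353607/387420489.
Summing the indicators: E[X] = Σ_H E[X_H] = 34459425 · p^{9} = 34459425 · 40353607/387420489 = 17167433257975/4782969.
Numerically: E[X] ≈ 3.5893e+06.

E[X] = 34459425 · (7/9)^{9} = 17167433257975/4782969 ≈ 3.5893e+06.


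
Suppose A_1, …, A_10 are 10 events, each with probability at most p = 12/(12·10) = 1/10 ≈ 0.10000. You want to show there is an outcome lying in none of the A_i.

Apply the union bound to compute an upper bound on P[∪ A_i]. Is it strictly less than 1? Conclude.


Union bound: P[∪_{i=1}^{10} A_i] ≤ Σ_i P[A_i] ≤ 10·p = 10·(1/10) = 1.
Numerically: 1 ≈ 1.00000.
Is 1 < 1? NO.
Since the bound 1 is ≥ 1, the union bound is uninformative here; it does NOT by itself certify existence.

10·p = 1 ≈ 1.00000; existence NOT certified by the union bound.


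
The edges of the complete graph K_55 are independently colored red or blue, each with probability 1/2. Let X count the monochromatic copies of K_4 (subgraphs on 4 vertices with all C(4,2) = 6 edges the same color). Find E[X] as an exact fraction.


Let X = Σ_S X_S over the C(55, 4) = 341055 subsets S of size 4, where X_S = 1 if the K_4 on S is monochromatic.
For a fixed S, the K_4 on S has C(4, 2) = 6 edges. P[all 6 edges red] = (1/2)^6, and likewise for blue, so P[monochromatic] = 2·(1/2)^6 = 2^{1 − 6} = 1/32.
By linearity: E[X] = C(55, 4) · 2^{1 − 6} = 341055 · 1/32 = 341055/32.
Numerically: E[X] ≈ 10657.969.

E[X] = C(55,4)·2^(1−C(4,2)) = 341055/32 ≈ 10657.969.


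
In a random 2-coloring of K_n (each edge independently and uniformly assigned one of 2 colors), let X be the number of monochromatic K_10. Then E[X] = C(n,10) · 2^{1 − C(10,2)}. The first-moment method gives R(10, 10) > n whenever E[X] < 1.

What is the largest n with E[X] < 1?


We need C(n, 10) · 2^{1 − 45} < 1, i.e. C(n, 10) < 2^{45 − 1} = 17592186044416.
Check values of n near the boundary:
  n = 97: C(97, 10) = 12576469727536; 12576469727536 < 17592186044416? YES
  n = 98: C(98, 10) = 14005614014756; 14005614014756 < 17592186044416? YES
  n = 99: C(99, 10) = 15579278510796; 15579278510796 < 17592186044416? YES
  n = 100: C(100, 10) = 17310309456440; 17310309456440 < 17592186044416? YES
  n = 101: C(101, 10) = 19212541264840; 19212541264840 < 17592186044416? NO
The largest n with C(n, 10) < 17592186044416 is n = 100 (where E[X] = 2163788682055/2199023255552 ≈ 0.984). Hence R(10, 10) > 100, i.e. R(10, 10) ≥ 101.

Largest n = 100; hence R(10, 10) > 100.


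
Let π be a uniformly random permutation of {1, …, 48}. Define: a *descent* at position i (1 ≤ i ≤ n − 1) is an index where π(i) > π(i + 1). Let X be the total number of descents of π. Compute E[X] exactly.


Write X = Σ X_I over i = 1, …, 47, with X_I the indicator of one descent.
There are 47 indicators.
For each fixed i, the pair (π(i), π(i+1)) is a uniformly random ordered pair of distinct values from {1, …, 48}; by symmetry P[π(i) > π(i+1)] = 1/2.
By linearity: E[X] = 47 · (1/2) = (48 − 1) · (1/2) = 47/2 ≈ 23.500000.

E[X] = 47/2 = 23.500000.


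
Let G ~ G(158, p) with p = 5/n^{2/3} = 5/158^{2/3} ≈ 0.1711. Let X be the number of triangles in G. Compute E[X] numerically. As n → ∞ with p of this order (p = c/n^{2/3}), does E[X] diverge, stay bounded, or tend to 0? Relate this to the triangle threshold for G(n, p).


Number of potential triangles: C(158, 3) = 644956.
Each occurs with probability p³ ≈ (0.1711)³ ≈ 5.007210e-03.
By linearity: E[X] = C(158, 3)·p³ ≈ 644956 · 5.007210e-03 ≈ 3229.4304.
Since α = 2/3 < 1, p = c/n^{2/3} ≫ 1/n is above the triangle threshold p ~ 1/n. Asymptotically E[X] ~ (c³/6)·n^{3(1−α)} = (5³/6)·n^{1} → ∞; triangles are abundant w.h.p.

E[X] ≈ 3229.4304; in regime p = Θ(1/n^{2/3}) E[X] diverges (above the triangle threshold p ~ 1/n).


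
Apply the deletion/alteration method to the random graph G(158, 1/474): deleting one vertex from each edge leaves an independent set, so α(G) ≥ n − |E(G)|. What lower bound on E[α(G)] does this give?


E[|E(G)|] = C(158, 2)·p = 12403 · (1/474) = 157/6.
E[α(G)] ≥ n − E[|E(G)|] = 158 − 157/6 = 791/6.
Numerically: ≈ 131.833.
(This is only a lower bound; the true E[α(G)] may be larger.)

E[α(G)] ≥ 791/6 ≈ 131.833.


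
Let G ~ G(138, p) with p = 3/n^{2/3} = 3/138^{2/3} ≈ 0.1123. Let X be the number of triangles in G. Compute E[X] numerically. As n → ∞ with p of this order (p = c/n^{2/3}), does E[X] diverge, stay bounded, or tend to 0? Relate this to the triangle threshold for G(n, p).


Number of potential triangles: C(138, 3) = 428536.
Each occurs with probability p³ ≈ (0.1123)³ ≈ 1.417769e-03.
By linearity: E[X] = C(138, 3)·p³ ≈ 428536 · 1.417769e-03 ≈ 607.5652.
Since α = 2/3 < 1, p = c/n^{2/3} ≫ 1/n is above the triangle threshold p ~ 1/n. Asymptotically E[X] ~ (c³/6)·n^{3(1−α)} = (3³/6)·n^{1} → ∞; triangles are abundant w.h.p.

E[X] ≈ 607.5652; in regime p = Θ(1/n^{2/3}) E[X] diverges (above the triangle threshold p ~ 1/n).


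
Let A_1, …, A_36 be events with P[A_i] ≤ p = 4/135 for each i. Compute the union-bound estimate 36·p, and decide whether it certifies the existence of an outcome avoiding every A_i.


Union bound: P[∪_{i=1}^{36} A_i] ≤ Σ_i P[A_i] ≤ 36·p = 36·(4/135) = 16/15.
Numerically: 16/15 ≈ 1.067.
Is 16/15 < 1? NO.
Since the bound 16/15 is ≥ 1, the union bound is uninformative here; it does NOT by itself certify existence.

36·p = 16/15 ≈ 1.067; existence NOT certified by the union bound.


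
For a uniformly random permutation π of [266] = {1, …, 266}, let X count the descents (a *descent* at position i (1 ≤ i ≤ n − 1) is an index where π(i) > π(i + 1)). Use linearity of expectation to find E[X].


Write X = Σ X_I over i = 1, …, 265, with X_I the indicator of one descent.
There are 265 indicators.
For each fixed i, the pair (π(i), π(i+1)) is a uniformly random ordered pair of distinct values from {1, …, 266}; by symmetry P[π(i) > π(i+1)] = 1/2.
By linearity: E[X] = 265 · (1/2) = (266 − 1) · (1/2) = 265/2 ≈ 132.500.

E[X] = 265/2 = 132.500.


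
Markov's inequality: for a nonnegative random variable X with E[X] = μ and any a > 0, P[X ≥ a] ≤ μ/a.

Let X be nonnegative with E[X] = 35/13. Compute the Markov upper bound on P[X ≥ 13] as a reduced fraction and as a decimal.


μ = E[X] = 35/13, a = 13.
Markov: P[X ≥ 13] ≤ μ/a = (35/13)/13 = 35/169.
Numerically: ≈ 0.20710.
(Since a = 13 > μ = 2.69231, the bound 35/169 is < 1 and informative.)

P[X ≥ 13] ≤ 35/169 ≈ 0.20710.


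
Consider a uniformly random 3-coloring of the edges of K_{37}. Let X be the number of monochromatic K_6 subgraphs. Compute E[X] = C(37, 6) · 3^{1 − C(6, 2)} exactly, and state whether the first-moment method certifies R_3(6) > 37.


E[X] = C(37, 6) · 3^{1 − 15} = 2324784 · 3^{−14} = 2324784/4782969.
As a reduced fraction: E[X] = 774928/1594323 ≈ 0.4861.
Is E[X] < 1? YES.
Since E[X] < 1, there exists a 3-coloring of K_{37} with no monochromatic K_6; hence R_3(6) > 37.

E[X] = 774928/1594323 ≈ 0.4861; E[X] < 1, so R_3(6) > 37.


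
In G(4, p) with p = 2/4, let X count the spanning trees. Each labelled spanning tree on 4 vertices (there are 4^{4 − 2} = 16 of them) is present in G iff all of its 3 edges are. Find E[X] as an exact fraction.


K_4 has 4^{4 − 2} = 16 labelled spanning trees.
For each such spanning tree H, let X_H = 1 if all 3 edges of H are present in G. Then P[X_H = 1] = p^{3} = (1/2)^{3} = 1/8.
Summing the indicators: E[X] = Σ_H E[X_H] = 16 · p^{3} = 16 · 1/8 = 2.
Numerically: E[X] ≈ 2.

E[X] = 16 · (1/2)^{3} = 2 ≈ 2.


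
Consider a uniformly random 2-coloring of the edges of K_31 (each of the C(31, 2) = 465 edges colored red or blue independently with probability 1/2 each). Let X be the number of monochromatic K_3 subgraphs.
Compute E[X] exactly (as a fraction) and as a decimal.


Let X = Σ_S X_S over the C(31, 3) = 4495 subsets S of size 3, where X_S = 1 if the K_3 on S is monochromatic.
For a fixed S, the K_3 on S has C(3, 2) = 3 edges. P[all 3 edges red] = (1/2)^3, and likewise for blue, so P[monochromatic] = 2·(1/2)^3 = 2^{1 − 3} = 1/4.
Summing: E[X] = C(31, 3) · 2^{1 − 3} = 4495 · 1/4 = 4495/4.
Numerically: E[X] ≈ 1123.750000.

E[X] = C(31,3)·2^(1−C(3,2)) = 4495/4 ≈ 1123.750000.


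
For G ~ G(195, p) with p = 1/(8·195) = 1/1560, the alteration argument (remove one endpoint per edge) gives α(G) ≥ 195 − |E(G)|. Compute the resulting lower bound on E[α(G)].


E[|E(G)|] = C(195, 2)·p = 18915 · (1/1560) = 97/8.
E[α(G)] ≥ n − E[|E(G)|] = 195 − 97/8 = 1463/8.
Numerically: ≈ 182.875.
(This is only a lower bound; the true E[α(G)] may be larger.)

E[α(G)] ≥ 1463/8 ≈ 182.875.


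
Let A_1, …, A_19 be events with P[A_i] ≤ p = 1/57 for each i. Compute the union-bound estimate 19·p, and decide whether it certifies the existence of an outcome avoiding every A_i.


Union bound: P[∪_{i=1}^{19} A_i] ≤ Σ_i P[A_i] ≤ 19·p = 19·(1/57) = 1/3.
Numerically: 1/3 ≈ 0.333.
Is 1/3 < 1? YES.
Since P[∪ A_i] ≤ 1/3 < 1, the complement has P[∩ A_i^c] ≥ 1 − 1/3 = 2/3 > 0, so some outcome avoids every A_i.

19·p = 1/3 ≈ 0.333; existence CERTIFIED by the union bound.


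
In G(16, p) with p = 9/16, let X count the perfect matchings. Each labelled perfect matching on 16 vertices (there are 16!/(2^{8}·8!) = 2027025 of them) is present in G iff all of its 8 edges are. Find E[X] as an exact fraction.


K_16 has 16!/(2^{8}·8!) = 2027025 labelled perfect matchings.
For each such perfect matching H, let X_H = 1 if all 8 edges of H are present in G. Then P[X_H = 1] = p^{8} = (9/16)^{8} = 43046721/4294967296.
Summing the indicators: E[X] = Σ_H E[X_H] = 2027025 · p^{8} = 2027025 · 43046721/4294967296 = 87256779635025/4294967296.
Numerically: E[X] ≈ 20316.

E[X] = 2027025 · (9/16)^{8} = 87256779635025/4294967296 ≈ 20316.


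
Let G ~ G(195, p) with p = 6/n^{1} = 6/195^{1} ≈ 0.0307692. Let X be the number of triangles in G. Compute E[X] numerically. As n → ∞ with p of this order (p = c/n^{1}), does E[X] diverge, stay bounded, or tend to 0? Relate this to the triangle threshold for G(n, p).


Number of potential triangles: C(195, 3) = 1216865.
Each occurs with probability p³ ≈ (0.0307692)³ ≈ 2.91306327e-05.
By linearity: E[X] = C(195, 3)·p³ ≈ 1216865 · 2.91306327e-05 ≈ 35.448047.
Here α = 1, so p = 6/n is exactly at the triangle threshold p ~ 1/n. Asymptotically E[X] → c³/6 = 6³/6 = 36 ≈ 36.000000, a bounded constant. In this regime the triangle count is asymptotically Poisson(c³/6).

E[X] ≈ 35.448047; in regime p = Θ(1/n^{1}) E[X] stays bounded (at the triangle threshold p ~ 1/n).


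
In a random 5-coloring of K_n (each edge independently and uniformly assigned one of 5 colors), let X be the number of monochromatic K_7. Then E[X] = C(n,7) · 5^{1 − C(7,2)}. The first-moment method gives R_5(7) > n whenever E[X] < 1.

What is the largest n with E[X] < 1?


We need C(n, 7) · 5^{1 − 21} < 1, i.e. C(n, 7) < 5^{21 − 1} = 95367431640625.
Check values of n near the boundary:
  n = 333: C(333, 7) = 84549532139028; 84549532139028 < 95367431640625? YES
  n = 334: C(334, 7) = 86359460961576; 86359460961576 < 95367431640625? YES
  n = 335: C(335, 7) = 88202498238195; 88202498238195 < 95367431640625? YES
  n = 336: C(336, 7) = 90079147136880; 90079147136880 < 95367431640625? YES
  n = 337: C(337, 7) = 91989916924632; 91989916924632 < 95367431640625? YES
  n = 338: C(338, 7) = 93935323022736; 93935323022736 < 95367431640625? YES
  n = 339: C(339, 7) = 95915887062372; 95915887062372 < 95367431640625? NO
The largest n with C(n, 7) < 95367431640625 is n = 338 (where E[X] = 93935323022736/95367431640625 ≈ 0.9849833). Hence R_5(7) > 338, i.e. R_5(7) ≥ 339.

Largest n = 338; hence R_5(7) > 338.


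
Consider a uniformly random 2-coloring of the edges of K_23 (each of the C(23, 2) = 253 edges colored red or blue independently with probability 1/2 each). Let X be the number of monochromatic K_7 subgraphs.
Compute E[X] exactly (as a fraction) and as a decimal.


Let X = Σ_S X_S over the C(23, 7) = 245157 subsets S of size 7, where X_S = 1 if the K_7 on S is monochromatic.
For a fixed S, the K_7 on S has C(7, 2) = 21 edges. P[all 21 edges red] = (1/2)^21, and likewise for blue, so P[monochromatic] = 2·(1/2)^21 = 2^{1 − 21} = 1/1048576.
Summing: E[X] = C(23, 7) · 2^{1 − 21} = 245157 · 1/1048576 = 245157/1048576.
Numerically: E[X] ≈ 0.23380.

E[X] = C(23,7)·2^(1−C(7,2)) = 245157/1048576 ≈ 0.23380.


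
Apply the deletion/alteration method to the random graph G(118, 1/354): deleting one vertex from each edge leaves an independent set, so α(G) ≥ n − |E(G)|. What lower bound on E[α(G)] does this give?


E[|E(G)|] = C(118, 2)·p = 6903 · (1/354) = 39/2.
E[α(G)] ≥ n − E[|E(G)|] = 118 − 39/2 = 197/2.
Numerically: ≈ 98.50000.
(This is only a lower bound; the true E[α(G)] may be larger.)

E[α(G)] ≥ 197/2 ≈ 98.50000.


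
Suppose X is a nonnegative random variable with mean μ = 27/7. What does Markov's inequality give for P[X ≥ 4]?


μ = E[X] = 27/7, a = 4.
Markov: P[X ≥ 4] ≤ μ/a = (27/7)/4 = 27/28.
Numerically: ≈ 0.9643.
(Since a = 4 > μ = 3.8571, the bound 27/28 is < 1 and informative.)

P[X ≥ 4] ≤ 27/28 ≈ 0.9643.


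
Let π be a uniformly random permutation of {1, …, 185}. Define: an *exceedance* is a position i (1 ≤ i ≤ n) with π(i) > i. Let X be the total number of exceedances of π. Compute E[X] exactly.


Write X = Σ_{i=1}^{185} X_i, where X_i = 1_{π(i) > i}.
For each fixed i, π(i) is uniform over {1, …, 185} (marginal of a uniform permutation), so P[π(i) > i] = (n − i)/n. Summing: Σ_{i=1}^{185} (n − i)/n = (0 + 1 + … + 184)/185 = 185(185 − 1)/(2·185) = (185 − 1)/2.
Hence E[X] = Σ_{i=1}^{185} (185 − i)/185 = 92 ≈ 92.00000.

E[X] = 92 = 92.00000.


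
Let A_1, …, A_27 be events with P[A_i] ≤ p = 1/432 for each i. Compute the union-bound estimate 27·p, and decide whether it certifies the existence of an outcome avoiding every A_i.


Union bound: P[∪_{i=1}^{27} A_i] ≤ Σ_i P[A_i] ≤ 27·p = 27·(1/432) = 1/16.
Numerically: 1/16 ≈ 0.0625.
Is 1/16 < 1? YES.
Since P[∪ A_i] ≤ 1/16 < 1, the complement has P[∩ A_i^c] ≥ 1 − 1/16 = 15/16 > 0, so some outcome avoids every A_i.

27·p = 1/16 ≈ 0.0625; existence CERTIFIED by the union bound.


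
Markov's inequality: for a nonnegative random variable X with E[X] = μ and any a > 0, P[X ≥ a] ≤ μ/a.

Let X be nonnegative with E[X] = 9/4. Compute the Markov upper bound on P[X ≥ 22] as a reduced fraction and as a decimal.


μ = E[X] = 9/4, a = 22.
Markov: P[X ≥ 22] ≤ μ/a = (9/4)/22 = 9/88.
Numerically: ≈ 0.102.
(Since a = 22 > μ = 2.250, the bound 9/88 is < 1 and informative.)

P[X ≥ 22] ≤ 9/88 ≈ 0.102.


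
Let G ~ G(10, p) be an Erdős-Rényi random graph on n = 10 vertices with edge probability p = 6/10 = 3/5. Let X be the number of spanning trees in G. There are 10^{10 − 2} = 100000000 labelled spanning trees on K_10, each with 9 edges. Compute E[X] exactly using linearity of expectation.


K_10 has 10^{10 − 2} = 100000000 labelled spanning trees.
For each such spanning tree H, let X_H = 1 if all 9 edges of H are present in G. Then P[X_H = 1] = p^{9} = (3/5)^{9} = 19683/1953125.
By linearity: E[X] = Σ_H E[X_H] = 100000000 · p^{9} = 100000000 · 19683/1953125 = 5038848/5.
Numerically: E[X] ≈ 1.008e+06.

E[X] = 100000000 · (3/5)^{9} = 5038848/5 ≈ 1.008e+06.


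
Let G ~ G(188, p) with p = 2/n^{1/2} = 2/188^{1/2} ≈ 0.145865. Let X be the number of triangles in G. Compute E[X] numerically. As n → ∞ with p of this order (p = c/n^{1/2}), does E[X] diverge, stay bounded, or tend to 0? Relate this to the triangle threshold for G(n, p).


Number of potential triangles: C(188, 3) = 1089836.
Each occurs with probability p³ ≈ (0.145865)³ ≈ 3.10351046e-03.
By linearity: E[X] = C(188, 3)·p³ ≈ 1089836 · 3.10351046e-03 ≈ 3382.317423.
Since α = 1/2 < 1, p = c/n^{1/2} ≫ 1/n is above the triangle threshold p ~ 1/n. Asymptotically E[X] ~ (c³/6)·n^{3(1−α)} = (2³/6)·n^{1.5} → ∞; triangles are abundant w.h.p.

E[X] ≈ 3382.317423; in regime p = Θ(1/n^{1/2}) E[X] diverges (above the triangle threshold p ~ 1/n).


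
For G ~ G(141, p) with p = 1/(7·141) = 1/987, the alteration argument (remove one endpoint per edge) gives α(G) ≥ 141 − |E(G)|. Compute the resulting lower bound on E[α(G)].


E[|E(G)|] = C(141, 2)·p = 9870 · (1/987) = 10.
E[α(G)] ≥ n − E[|E(G)|] = 141 − 10 = 131.
Numerically: ≈ 131.000.
(This is only a lower bound; the true E[α(G)] may be larger.)

E[α(G)] ≥ 131 ≈ 131.000.


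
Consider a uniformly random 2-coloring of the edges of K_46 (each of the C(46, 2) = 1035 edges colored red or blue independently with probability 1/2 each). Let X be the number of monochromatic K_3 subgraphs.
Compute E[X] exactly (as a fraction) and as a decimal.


Let X = Σ_S X_S over the C(46, 3) = 15180 subsets S of size 3, where X_S = 1 if the K_3 on S is monochromatic.
For a fixed S, the K_3 on S has C(3, 2) = 3 edges. P[all 3 edges red] = (1/2)^3, and likewise for blue, so P[monochromatic] = 2·(1/2)^3 = 2^{1 − 3} = 1/4.
By linearity: E[X] = C(46, 3) · 2^{1 − 3} = 15180 · 1/4 = 3795.
Numerically: E[X] ≈ 3795.000000.

E[X] = C(46,3)·2^(1−C(3,2)) = 3795 ≈ 3795.000000.


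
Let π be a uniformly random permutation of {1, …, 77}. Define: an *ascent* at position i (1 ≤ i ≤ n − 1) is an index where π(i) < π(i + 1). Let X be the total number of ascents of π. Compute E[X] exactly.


Write X = Σ X_I over i = 1, …, 76, with X_I the indicator of one ascent.
There are 76 indicators.
For each fixed i, the pair (π(i), π(i+1)) is a uniformly random ordered pair of distinct values from {1, …, 77}; by symmetry P[π(i) < π(i+1)] = 1/2.
By linearity: E[X] = 76 · (1/2) = (77 − 1) · (1/2) = 38 ≈ 38.00000.

E[X] = 38 = 38.00000.


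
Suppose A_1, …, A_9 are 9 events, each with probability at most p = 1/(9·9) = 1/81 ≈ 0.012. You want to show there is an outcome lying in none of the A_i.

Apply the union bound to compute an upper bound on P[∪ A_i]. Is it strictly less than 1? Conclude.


Union bound: P[∪_{i=1}^{9} A_i] ≤ Σ_i P[A_i] ≤ 9·p = 9·(1/81) = 1/9.
Numerically: 1/9 ≈ 0.111.
Is 1/9 < 1? YES.
Since P[∪ A_i] ≤ 1/9 < 1, the complement has P[∩ A_i^c] ≥ 1 − 1/9 = 8/9 > 0, so some outcome avoids every A_i.

9·p = 1/9 ≈ 0.111; existence CERTIFIED by the union bound.


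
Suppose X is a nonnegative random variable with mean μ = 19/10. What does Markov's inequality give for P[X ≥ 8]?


μ = E[X] = 19/10, a = 8.
Markov: P[X ≥ 8] ≤ μ/a = (19/10)/8 = 19/80.
Numerically: ≈ 0.2375.
(Since a = 8 > μ = 1.9000, the bound 19/80 is < 1 and informative.)

P[X ≥ 8] ≤ 19/80 ≈ 0.2375.


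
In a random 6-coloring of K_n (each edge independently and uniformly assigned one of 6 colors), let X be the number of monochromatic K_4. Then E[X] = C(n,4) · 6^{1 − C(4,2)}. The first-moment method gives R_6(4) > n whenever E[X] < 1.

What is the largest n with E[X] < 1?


We need C(n, 4) · 6^{1 − 6} < 1, i.e. C(n, 4) < 6^{6 − 1} = 7776.
Check values of n near the boundary:
  n = 18: C(18, 4) = 3060; 3060 < 7776? YES
  n = 19: C(19, 4) = 3876; 3876 < 7776? YES
  n = 20: C(20, 4) = 4845; 4845 < 7776? YES
  n = 21: C(21, 4) = 5985; 5985 < 7776? YES
  n = 22: C(22, 4) = 7315; 7315 < 7776? YES
  n = 23: C(23, 4) = 8855; 8855 < 7776? NO
  n = 24: C(24, 4) = 10626; 10626 < 7776? NO
The largest n with C(n, 4) < 7776 is n = 22 (where E[X] = 7315/7776 ≈ 0.9407). Hence R_6(4) > 22, i.e. R_6(4) ≥ 23.

Largest n = 22; hence R_6(4) > 22.


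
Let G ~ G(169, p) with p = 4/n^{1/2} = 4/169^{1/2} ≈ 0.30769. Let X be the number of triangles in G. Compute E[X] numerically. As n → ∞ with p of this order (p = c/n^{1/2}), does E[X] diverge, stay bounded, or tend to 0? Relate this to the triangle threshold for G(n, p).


Number of potential triangles: C(169, 3) = 790244.
Each occurs with probability p³ ≈ (0.30769)³ ≈ 2.9130633e-02.
By linearity: E[X] = C(169, 3)·p³ ≈ 790244 · 2.9130633e-02 ≈ 23020.30769.
Since α = 1/2 < 1, p = c/n^{1/2} ≫ 1/n is above the triangle threshold p ~ 1/n. Asymptotically E[X] ~ (c³/6)·n^{3(1−α)} = (4³/6)·n^{1.5} → ∞; triangles are abundant w.h.p.

E[X] ≈ 23020.30769; in regime p = Θ(1/n^{1/2}) E[X] diverges (above the triangle threshold p ~ 1/n).


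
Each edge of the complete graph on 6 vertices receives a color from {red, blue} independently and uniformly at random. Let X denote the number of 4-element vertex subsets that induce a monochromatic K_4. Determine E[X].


Let X = Σ_S X_S over the C(6, 4) = 15 subsets S of size 4, where X_S = 1 if the K_4 on S is monochromatic.
For a fixed S, the K_4 on S has C(4, 2) = 6 edges. P[all 6 edges red] = (1/2)^6, and likewise for blue, so P[monochromatic] = 2·(1/2)^6 = 2^{1 − 6} = 1/32.
By linearity: E[X] = C(6, 4) · 2^{1 − 6} = 15 · 1/32 = 15/32.
Numerically: E[X] ≈ 0.46875.

E[X] = C(6,4)·2^(1−C(4,2)) = 15/32 ≈ 0.46875.


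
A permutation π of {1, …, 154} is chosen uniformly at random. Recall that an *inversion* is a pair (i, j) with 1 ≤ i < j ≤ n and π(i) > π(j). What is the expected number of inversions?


Write X = Σ X_I over the C(154, 2) = 11781 pairs i < j, with X_I the indicator of one inversion.
There are 11781 indicators.
For each fixed pair i < j, the values π(i) and π(j) are two distinct elements of {1, …, 154} in uniformly random order; by symmetry P[π(i) > π(j)] = 1/2.
By linearity: E[X] = 11781 · (1/2) = C(154, 2) · (1/2) = 11781/2 = 11781/2 ≈ 5890.500000.

E[X] = 11781/2 = 5890.500000.


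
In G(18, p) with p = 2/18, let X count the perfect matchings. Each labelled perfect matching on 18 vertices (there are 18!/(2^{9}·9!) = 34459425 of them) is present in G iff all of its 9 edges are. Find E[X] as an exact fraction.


K_18 has 18!/(2^{9}·9!) = 34459425 labelled perfect matchings.
For each such perfect matching H, let X_H = 1 if all 9 edges of H are present in G. Then P[X_H = 1] = p^{9} = (1/9)^{9} = 1/387420489.
By linearity of expectation: E[X] = Σ_H E[X_H] = 34459425 · p^{9} = 34459425 · 1/387420489 = 425425/4782969.
Numerically: E[X] ≈ 0.088946.

E[X] = 34459425 · (1/9)^{9} = 425425/4782969 ≈ 0.088946.


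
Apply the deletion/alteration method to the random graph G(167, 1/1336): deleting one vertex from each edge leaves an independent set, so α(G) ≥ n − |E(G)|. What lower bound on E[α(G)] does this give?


E[|E(G)|] = C(167, 2)·p = 13861 · (1/1336) = 83/8.
E[α(G)] ≥ n − E[|E(G)|] = 167 − 83/8 = 1253/8.
Numerically: ≈ 156.62500.
(This is only a lower bound; the true E[α(G)] may be larger.)

E[α(G)] ≥ 1253/8 ≈ 156.62500.


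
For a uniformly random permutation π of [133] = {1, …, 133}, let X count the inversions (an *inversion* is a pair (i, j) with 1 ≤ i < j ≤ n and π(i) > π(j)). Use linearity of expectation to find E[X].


Write X = Σ X_I over the C(133, 2) = 8778 pairs i < j, with X_I the indicator of one inversion.
There are 8778 indicators.
For each fixed pair i < j, the values π(i) and π(j) are two distinct elements of {1, …, 133} in uniformly random order; by symmetry P[π(i) > π(j)] = 1/2.
By linearity: E[X] = 8778 · (1/2) = C(133, 2) · (1/2) = 8778/2 = 4389 ≈ 4389.00000.

E[X] = 4389 = 4389.00000.


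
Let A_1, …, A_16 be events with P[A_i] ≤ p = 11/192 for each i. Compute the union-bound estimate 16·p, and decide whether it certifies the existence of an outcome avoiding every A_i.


Union bound: P[∪_{i=1}^{16} A_i] ≤ Σ_i P[A_i] ≤ 16·p = 16·(11/192) = 11/12.
Numerically: 11/12 ≈ 0.9167.
Is 11/12 < 1? YES.
Since P[∪ A_i] ≤ 11/12 < 1, the complement has P[∩ A_i^c] ≥ 1 − 11/12 = 1/12 > 0, so some outcome avoids every A_i.

16·p = 11/12 ≈ 0.9167; existence CERTIFIED by the union bound.


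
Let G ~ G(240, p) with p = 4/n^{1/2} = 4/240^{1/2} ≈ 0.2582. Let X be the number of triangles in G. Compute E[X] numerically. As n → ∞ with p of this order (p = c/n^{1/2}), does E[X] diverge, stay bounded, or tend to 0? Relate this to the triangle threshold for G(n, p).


Number of potential triangles: C(240, 3) = 2275280.
Each occurs with probability p³ ≈ (0.2582)³ ≈ 1.721326e-02.
By linearity: E[X] = C(240, 3)·p³ ≈ 2275280 · 1.721326e-02 ≈ 39164.9847.
Since α = 1/2 < 1, p = c/n^{1/2} ≫ 1/n is above the triangle threshold p ~ 1/n. Asymptotically E[X] ~ (c³/6)·n^{3(1−α)} = (4³/6)·n^{1.5} → ∞; triangles are abundant w.h.p.

E[X] ≈ 39164.9847; in regime p = Θ(1/n^{1/2}) E[X] diverges (above the triangle threshold p ~ 1/n).


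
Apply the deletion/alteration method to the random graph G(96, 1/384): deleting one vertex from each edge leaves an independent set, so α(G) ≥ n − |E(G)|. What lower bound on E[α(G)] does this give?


E[|E(G)|] = C(96, 2)·p = 4560 · (1/384) = 95/8.
E[α(G)] ≥ n − E[|E(G)|] = 96 − 95/8 = 673/8.
Numerically: ≈ 84.12500.
(This is only a lower bound; the true E[α(G)] may be larger.)

E[α(G)] ≥ 673/8 ≈ 84.12500.


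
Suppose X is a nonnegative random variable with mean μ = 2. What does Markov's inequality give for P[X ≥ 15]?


μ = E[X] = 2, a = 15.
Markov: P[X ≥ 15] ≤ μ/a = (2)/15 = 2/15.
Numerically: ≈ 0.1333.
(Since a = 15 > μ = 2.0000, the bound 2/15 is < 1 and informative.)

P[X ≥ 15] ≤ 2/15 ≈ 0.1333.


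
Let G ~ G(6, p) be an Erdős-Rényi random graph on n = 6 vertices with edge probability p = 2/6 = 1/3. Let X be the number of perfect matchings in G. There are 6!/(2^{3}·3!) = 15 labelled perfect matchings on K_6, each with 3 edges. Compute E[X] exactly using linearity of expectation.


K_6 has 6!/(2^{3}·3!) = 15 labelled perfect matchings.
For each such perfect matching H, let X_H = 1 if all 3 edges of H are present in G. Then P[X_H = 1] = p^{3} = (1/3)^{3} = 1/27.
By linearity: E[X] = Σ_H E[X_H] = 15 · p^{3} = 15 · 1/27 = 5/9.
Numerically: E[X] ≈ 0.55556.

E[X] = 15 · (1/3)^{3} = 5/9 ≈ 0.55556.
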